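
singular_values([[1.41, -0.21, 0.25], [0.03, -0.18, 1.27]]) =[1.53, 1.19]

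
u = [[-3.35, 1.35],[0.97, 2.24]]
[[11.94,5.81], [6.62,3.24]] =u @ [[-2.02, -0.98], [3.83, 1.87]]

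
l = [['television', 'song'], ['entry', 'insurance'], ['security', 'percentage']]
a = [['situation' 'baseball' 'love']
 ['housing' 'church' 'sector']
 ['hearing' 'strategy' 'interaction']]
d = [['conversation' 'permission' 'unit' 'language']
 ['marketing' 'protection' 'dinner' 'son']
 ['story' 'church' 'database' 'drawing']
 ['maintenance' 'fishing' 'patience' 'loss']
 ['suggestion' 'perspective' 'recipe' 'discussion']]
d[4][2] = 'recipe'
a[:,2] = ['love', 'sector', 'interaction']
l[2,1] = 'percentage'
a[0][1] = 'baseball'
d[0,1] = 'permission'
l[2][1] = 'percentage'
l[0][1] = 'song'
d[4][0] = 'suggestion'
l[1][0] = 'entry'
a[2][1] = 'strategy'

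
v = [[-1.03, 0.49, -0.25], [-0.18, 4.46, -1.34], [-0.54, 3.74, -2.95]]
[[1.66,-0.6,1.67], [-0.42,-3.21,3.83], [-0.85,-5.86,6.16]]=v @[[-1.76, 0.07, -1.10], [0.03, -0.2, 0.4], [0.65, 1.72, -1.38]]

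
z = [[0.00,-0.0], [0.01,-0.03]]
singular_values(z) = [0.03, 0.0]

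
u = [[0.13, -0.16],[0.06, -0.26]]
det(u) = -0.024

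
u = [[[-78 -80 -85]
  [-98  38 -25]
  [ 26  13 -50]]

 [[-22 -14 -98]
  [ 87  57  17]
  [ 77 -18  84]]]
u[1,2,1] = -18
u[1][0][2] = -98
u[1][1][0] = 87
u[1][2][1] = -18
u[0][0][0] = -78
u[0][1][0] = -98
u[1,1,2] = 17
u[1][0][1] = -14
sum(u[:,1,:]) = 76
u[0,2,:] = [26, 13, -50]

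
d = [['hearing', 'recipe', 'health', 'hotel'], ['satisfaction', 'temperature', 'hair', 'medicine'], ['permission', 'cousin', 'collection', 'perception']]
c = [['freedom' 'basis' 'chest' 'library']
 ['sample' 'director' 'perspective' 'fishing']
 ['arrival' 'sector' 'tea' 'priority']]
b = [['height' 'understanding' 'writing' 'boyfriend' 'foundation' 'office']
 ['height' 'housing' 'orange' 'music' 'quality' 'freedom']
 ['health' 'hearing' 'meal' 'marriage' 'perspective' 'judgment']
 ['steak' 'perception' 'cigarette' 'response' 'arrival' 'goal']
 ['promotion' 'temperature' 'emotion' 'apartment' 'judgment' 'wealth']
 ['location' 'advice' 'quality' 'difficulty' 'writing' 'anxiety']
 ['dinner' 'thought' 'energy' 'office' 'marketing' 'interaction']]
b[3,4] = 'arrival'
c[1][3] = 'fishing'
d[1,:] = ['satisfaction', 'temperature', 'hair', 'medicine']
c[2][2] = 'tea'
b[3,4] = 'arrival'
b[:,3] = ['boyfriend', 'music', 'marriage', 'response', 'apartment', 'difficulty', 'office']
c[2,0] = 'arrival'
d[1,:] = ['satisfaction', 'temperature', 'hair', 'medicine']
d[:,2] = ['health', 'hair', 'collection']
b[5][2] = 'quality'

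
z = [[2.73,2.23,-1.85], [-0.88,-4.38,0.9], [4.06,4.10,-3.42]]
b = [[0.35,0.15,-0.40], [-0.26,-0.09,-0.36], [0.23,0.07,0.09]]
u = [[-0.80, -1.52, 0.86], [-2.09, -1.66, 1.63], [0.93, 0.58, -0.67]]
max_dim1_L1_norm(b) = 0.9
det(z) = 6.03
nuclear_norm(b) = 1.09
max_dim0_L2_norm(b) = 0.55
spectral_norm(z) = 8.68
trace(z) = -5.07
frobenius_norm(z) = 9.03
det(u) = -0.02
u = b @ z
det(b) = -0.00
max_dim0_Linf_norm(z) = 4.38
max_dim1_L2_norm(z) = 6.71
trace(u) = -3.13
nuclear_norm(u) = 4.49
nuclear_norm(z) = 11.45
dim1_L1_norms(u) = [3.18, 5.38, 2.18]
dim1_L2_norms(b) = [0.55, 0.45, 0.26]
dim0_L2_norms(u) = [2.42, 2.32, 1.96]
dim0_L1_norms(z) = [7.67, 10.71, 6.17]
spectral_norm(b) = 0.57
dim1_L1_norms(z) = [6.81, 6.16, 11.58]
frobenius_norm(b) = 0.76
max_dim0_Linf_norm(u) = 2.09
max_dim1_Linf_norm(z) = 4.38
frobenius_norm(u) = 3.89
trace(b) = 0.35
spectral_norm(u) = 3.83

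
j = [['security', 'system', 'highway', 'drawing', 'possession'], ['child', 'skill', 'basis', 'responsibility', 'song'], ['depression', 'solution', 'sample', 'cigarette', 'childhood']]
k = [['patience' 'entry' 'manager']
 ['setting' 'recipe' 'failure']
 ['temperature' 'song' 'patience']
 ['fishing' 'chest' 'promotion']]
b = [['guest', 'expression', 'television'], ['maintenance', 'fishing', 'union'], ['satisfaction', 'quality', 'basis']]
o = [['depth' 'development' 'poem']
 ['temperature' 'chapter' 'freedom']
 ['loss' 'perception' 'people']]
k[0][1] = 'entry'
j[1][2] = 'basis'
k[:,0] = ['patience', 'setting', 'temperature', 'fishing']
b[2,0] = 'satisfaction'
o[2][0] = 'loss'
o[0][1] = 'development'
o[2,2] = 'people'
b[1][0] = 'maintenance'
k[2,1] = 'song'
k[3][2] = 'promotion'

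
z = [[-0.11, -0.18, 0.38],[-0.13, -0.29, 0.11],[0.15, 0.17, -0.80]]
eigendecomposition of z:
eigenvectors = [[0.45, 0.92, 0.19], [0.24, -0.38, 0.92], [-0.86, 0.09, 0.35]]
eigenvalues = [-0.93, 0.0, -0.27]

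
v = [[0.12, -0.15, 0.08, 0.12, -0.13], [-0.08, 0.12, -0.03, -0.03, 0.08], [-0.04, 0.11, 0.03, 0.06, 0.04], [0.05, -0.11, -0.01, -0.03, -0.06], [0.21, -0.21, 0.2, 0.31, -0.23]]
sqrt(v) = [[0.37, -0.21, 0.41, 0.70, -0.28],[-0.25, 0.32, -0.19, -0.26, 0.21],[-0.09, 0.32, 0.1, 0.07, 0.12],[0.18, -0.27, 0.14, 0.27, -0.21],[0.57, -0.18, 0.9, 1.49, -0.4]]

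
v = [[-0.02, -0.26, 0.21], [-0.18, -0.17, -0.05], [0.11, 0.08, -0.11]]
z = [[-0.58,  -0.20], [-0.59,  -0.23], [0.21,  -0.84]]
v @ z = [[0.21, -0.11], [0.19, 0.12], [-0.13, 0.05]]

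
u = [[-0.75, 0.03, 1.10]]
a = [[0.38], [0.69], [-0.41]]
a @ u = [[-0.29, 0.01, 0.42], [-0.52, 0.02, 0.76], [0.31, -0.01, -0.45]]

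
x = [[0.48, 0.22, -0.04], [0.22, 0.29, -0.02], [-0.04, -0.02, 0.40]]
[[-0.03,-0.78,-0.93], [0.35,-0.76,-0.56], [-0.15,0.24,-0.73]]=x @ [[-0.97,  -0.62,  -1.76], [1.93,  -2.11,  -0.75], [-0.37,  0.44,  -2.04]]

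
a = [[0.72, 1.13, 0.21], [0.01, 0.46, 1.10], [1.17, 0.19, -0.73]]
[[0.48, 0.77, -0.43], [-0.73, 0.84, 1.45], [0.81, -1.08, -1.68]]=a @ [[0.04, -0.97, -0.45], [0.57, 1.25, -0.37], [-0.9, 0.25, 1.48]]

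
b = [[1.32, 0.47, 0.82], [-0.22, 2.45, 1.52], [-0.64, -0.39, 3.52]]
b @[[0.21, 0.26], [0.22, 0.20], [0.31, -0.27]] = [[0.63, 0.22], [0.96, 0.02], [0.87, -1.19]]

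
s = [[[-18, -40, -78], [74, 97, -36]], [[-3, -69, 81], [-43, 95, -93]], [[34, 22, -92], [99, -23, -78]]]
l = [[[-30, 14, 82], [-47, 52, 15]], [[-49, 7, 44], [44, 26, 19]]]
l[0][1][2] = 15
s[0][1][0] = 74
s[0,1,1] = 97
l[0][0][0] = -30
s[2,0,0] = 34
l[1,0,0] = -49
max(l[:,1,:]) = 52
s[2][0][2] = -92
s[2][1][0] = 99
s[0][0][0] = -18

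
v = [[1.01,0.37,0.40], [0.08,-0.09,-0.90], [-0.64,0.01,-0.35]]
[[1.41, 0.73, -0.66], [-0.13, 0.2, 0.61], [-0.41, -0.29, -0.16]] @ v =[[1.9, 0.45, 0.14], [-0.51, -0.06, -0.45], [-0.33, -0.13, 0.15]]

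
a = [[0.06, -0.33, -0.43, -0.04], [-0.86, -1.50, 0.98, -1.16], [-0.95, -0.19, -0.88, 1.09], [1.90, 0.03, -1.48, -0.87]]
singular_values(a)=[2.87, 2.24, 1.34, 0.06]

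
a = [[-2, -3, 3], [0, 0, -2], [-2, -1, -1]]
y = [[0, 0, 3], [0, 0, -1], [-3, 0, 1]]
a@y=[[-9, 0, 0], [6, 0, -2], [3, 0, -6]]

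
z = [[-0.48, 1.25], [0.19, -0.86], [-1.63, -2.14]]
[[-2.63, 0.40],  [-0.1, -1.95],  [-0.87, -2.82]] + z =[[-3.11,1.65], [0.09,-2.81], [-2.50,-4.96]]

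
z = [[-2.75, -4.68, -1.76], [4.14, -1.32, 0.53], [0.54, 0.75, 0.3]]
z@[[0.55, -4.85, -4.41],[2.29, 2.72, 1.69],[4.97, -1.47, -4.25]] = [[-20.98, 3.20, 11.7], [1.89, -24.45, -22.74], [3.51, -1.02, -2.39]]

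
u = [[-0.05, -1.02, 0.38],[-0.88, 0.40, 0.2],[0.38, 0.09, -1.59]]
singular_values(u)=[1.75, 1.17, 0.63]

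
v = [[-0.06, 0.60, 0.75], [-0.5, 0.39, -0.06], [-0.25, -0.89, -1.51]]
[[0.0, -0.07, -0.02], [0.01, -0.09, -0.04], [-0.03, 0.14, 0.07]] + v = [[-0.06, 0.53, 0.73], [-0.49, 0.3, -0.10], [-0.28, -0.75, -1.44]]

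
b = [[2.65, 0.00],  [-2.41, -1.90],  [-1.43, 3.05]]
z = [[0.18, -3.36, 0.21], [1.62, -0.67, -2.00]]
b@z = [[0.48,-8.90,0.56], [-3.51,9.37,3.29], [4.68,2.76,-6.40]]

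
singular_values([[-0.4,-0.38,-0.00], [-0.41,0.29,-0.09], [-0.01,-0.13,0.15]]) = [0.58, 0.5, 0.13]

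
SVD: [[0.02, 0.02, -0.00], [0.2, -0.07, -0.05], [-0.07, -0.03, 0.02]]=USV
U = [[-0.06, 0.44, 0.90], [-0.96, -0.27, 0.07], [0.28, -0.86, 0.44]]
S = [0.23, 0.06, 0.01]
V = [[-0.94, 0.25, 0.24],[0.25, 0.97, -0.06],[0.24, -0.00, 0.97]]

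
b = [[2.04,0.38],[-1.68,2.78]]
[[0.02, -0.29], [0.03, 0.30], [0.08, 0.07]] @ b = [[0.53, -0.80],[-0.44, 0.85],[0.05, 0.22]]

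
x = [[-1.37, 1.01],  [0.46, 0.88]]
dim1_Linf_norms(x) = [1.37, 0.88]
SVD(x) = [[-0.99,  -0.13], [-0.13,  0.99]] @ diag([1.7121261214795602, 0.9755122470514443]) @ [[0.76, -0.65],[0.65, 0.76]]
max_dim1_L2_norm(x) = 1.7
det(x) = -1.67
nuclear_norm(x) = 2.69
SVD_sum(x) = [[-1.29, 1.11], [-0.17, 0.15]] + [[-0.08, -0.10], [0.63, 0.73]]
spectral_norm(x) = 1.71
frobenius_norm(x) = 1.97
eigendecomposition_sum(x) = [[-1.45, 0.6], [0.27, -0.11]] + [[0.08, 0.41], [0.19, 0.99]]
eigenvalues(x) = [-1.56, 1.07]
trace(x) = -0.49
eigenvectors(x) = [[-0.98, -0.38], [0.19, -0.92]]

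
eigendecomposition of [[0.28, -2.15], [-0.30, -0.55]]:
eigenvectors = [[0.98, 0.85], [-0.22, 0.52]]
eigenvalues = [0.77, -1.04]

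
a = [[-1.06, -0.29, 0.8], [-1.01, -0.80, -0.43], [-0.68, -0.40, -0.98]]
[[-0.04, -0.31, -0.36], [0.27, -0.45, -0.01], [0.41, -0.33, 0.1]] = a@[[-0.23, 0.3, 0.25], [0.12, 0.15, -0.2], [-0.31, 0.07, -0.19]]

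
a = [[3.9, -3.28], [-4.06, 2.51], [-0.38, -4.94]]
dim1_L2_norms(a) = [5.1, 4.77, 4.95]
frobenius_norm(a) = 8.56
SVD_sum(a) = [[3.12,-3.91], [-2.8,3.51], [2.26,-2.83]] + [[0.78, 0.63], [-1.26, -1.0], [-2.64, -2.11]]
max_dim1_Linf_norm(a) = 4.94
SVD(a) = [[-0.65, 0.26], [0.59, -0.42], [-0.47, -0.87]] @ diag([7.63525218925232, 3.873373724096045]) @ [[-0.62, 0.78], [0.78, 0.62]]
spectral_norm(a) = 7.64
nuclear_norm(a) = 11.51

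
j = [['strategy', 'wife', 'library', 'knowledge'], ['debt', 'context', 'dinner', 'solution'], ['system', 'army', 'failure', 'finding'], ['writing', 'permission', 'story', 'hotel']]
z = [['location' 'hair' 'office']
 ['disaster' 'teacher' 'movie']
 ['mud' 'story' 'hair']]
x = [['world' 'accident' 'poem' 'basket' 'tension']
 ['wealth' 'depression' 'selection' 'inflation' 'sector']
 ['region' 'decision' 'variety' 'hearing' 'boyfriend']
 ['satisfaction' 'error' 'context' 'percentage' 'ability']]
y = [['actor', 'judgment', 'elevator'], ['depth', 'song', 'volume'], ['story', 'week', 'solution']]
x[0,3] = 'basket'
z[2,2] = 'hair'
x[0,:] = ['world', 'accident', 'poem', 'basket', 'tension']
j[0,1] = 'wife'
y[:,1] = ['judgment', 'song', 'week']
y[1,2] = 'volume'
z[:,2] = ['office', 'movie', 'hair']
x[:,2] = ['poem', 'selection', 'variety', 'context']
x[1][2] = 'selection'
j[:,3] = ['knowledge', 'solution', 'finding', 'hotel']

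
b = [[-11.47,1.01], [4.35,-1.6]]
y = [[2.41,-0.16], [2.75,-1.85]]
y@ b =[[-28.34, 2.69], [-39.59, 5.74]]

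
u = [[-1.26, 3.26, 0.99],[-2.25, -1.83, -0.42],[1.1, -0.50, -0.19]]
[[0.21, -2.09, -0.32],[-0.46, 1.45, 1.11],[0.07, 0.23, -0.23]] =u @ [[0.10, -0.14, -0.30], [0.21, -0.39, -0.3], [-0.35, -1.01, 0.28]]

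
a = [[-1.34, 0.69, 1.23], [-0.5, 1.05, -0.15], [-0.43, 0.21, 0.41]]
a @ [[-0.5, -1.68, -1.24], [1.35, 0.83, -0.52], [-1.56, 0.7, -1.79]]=[[-0.32, 3.68, -0.9],[1.90, 1.61, 0.34],[-0.14, 1.18, -0.31]]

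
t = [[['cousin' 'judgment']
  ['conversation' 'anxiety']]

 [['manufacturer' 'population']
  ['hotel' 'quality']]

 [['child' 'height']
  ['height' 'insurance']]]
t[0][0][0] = 'cousin'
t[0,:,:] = [['cousin', 'judgment'], ['conversation', 'anxiety']]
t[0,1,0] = 'conversation'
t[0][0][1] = 'judgment'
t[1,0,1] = 'population'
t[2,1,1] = 'insurance'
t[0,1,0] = 'conversation'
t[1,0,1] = 'population'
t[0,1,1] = 'anxiety'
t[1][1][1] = 'quality'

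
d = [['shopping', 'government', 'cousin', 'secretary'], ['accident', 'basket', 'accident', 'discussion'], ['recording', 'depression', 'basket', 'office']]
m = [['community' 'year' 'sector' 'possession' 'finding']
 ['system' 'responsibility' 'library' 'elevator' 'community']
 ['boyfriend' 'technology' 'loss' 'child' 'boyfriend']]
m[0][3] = 'possession'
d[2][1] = 'depression'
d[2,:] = ['recording', 'depression', 'basket', 'office']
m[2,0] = 'boyfriend'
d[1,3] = 'discussion'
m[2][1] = 'technology'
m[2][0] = 'boyfriend'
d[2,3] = 'office'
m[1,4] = 'community'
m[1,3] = 'elevator'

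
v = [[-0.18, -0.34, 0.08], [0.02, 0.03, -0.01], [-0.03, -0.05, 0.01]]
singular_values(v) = [0.4, 0.0, 0.0]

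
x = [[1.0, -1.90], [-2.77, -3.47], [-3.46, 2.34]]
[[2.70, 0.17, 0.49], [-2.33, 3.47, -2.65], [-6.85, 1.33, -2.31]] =x@[[1.58, -0.69, 0.77], [-0.59, -0.45, 0.15]]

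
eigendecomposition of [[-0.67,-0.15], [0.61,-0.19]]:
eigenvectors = [[(0.35-0.27j),0.35+0.27j], [-0.90+0.00j,-0.90-0.00j]]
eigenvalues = [(-0.43+0.18j), (-0.43-0.18j)]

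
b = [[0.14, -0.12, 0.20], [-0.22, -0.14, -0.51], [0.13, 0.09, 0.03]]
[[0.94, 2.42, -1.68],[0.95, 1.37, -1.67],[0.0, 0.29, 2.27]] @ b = [[-0.62,-0.60,-1.10], [-0.39,-0.46,-0.56], [0.23,0.16,-0.08]]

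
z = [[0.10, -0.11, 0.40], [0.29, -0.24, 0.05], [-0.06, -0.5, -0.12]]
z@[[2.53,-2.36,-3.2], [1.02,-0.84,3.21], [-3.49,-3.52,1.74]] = [[-1.26,-1.55,0.02],[0.31,-0.66,-1.61],[-0.24,0.98,-1.62]]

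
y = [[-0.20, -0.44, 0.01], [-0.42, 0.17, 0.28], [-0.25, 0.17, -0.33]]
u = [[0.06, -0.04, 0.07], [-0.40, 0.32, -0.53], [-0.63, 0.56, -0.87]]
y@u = [[0.16, -0.13, 0.21], [-0.27, 0.23, -0.36], [0.12, -0.12, 0.18]]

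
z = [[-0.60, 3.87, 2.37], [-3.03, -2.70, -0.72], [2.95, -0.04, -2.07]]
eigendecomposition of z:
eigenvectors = [[0.15+0.44j, (0.15-0.44j), -0.22+0.00j], [-0.64+0.00j, -0.64-0.00j, -0.41+0.00j], [0.62+0.01j, 0.62-0.01j, 0.88+0.00j]]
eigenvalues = [(-1.29+2.07j), (-1.29-2.07j), (-2.8+0j)]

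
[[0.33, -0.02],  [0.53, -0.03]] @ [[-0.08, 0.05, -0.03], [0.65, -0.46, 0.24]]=[[-0.04, 0.03, -0.01], [-0.06, 0.04, -0.02]]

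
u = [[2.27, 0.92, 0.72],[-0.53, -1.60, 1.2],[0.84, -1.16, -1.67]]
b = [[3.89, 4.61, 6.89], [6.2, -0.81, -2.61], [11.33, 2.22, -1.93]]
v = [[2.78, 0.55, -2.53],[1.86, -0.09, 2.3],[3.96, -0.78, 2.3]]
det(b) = 105.53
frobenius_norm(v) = 6.69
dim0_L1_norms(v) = [8.6, 1.42, 7.13]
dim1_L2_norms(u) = [2.55, 2.07, 2.2]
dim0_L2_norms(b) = [13.49, 5.18, 7.62]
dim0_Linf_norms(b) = [11.33, 4.61, 6.89]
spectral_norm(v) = 5.50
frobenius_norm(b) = 16.33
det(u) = 10.75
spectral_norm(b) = 13.82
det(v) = 9.84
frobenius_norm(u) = 3.95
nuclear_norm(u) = 6.74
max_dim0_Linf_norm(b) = 11.33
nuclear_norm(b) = 23.36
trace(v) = 4.99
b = v @ u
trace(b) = 1.15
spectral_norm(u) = 2.74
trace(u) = -1.00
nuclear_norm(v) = 9.75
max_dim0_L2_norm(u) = 2.48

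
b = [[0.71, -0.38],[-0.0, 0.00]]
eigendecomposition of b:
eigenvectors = [[1.00, 0.47], [0.00, 0.88]]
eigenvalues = [0.71, 0.0]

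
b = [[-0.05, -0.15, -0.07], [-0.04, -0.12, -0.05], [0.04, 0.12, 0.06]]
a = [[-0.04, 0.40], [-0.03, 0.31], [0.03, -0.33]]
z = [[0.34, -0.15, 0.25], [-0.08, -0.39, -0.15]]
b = a @ z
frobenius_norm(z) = 0.62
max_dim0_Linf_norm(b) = 0.15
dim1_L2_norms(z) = [0.45, 0.43]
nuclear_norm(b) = 0.27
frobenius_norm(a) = 0.61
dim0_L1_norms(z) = [0.42, 0.54, 0.4]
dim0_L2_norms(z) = [0.35, 0.42, 0.29]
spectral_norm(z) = 0.45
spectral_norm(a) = 0.61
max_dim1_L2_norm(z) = 0.45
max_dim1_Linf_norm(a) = 0.4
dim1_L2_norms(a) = [0.4, 0.31, 0.33]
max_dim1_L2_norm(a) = 0.4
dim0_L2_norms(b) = [0.08, 0.23, 0.1]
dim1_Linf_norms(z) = [0.34, 0.39]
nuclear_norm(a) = 0.61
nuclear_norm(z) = 0.87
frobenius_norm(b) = 0.26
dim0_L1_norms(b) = [0.13, 0.39, 0.18]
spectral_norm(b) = 0.26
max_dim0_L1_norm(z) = 0.54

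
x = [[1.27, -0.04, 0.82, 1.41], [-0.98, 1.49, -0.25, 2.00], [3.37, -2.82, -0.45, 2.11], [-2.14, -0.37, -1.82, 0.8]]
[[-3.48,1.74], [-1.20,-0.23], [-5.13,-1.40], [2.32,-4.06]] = x @[[-0.72, 0.15], [0.2, 0.33], [-1.01, 1.97], [-1.23, -0.04]]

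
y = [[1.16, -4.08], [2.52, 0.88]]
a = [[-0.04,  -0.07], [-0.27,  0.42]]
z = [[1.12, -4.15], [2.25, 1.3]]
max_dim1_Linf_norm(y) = 4.08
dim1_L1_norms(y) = [5.24, 3.4]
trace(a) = 0.38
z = a + y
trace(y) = 2.04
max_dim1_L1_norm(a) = 0.69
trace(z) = 2.42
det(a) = -0.04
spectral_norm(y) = 4.25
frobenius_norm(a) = 0.51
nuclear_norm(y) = 6.91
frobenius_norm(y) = 5.01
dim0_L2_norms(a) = [0.27, 0.43]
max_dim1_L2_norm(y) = 4.24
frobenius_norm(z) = 5.02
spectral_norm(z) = 4.38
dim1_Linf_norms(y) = [4.08, 2.52]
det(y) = 11.30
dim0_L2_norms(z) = [2.51, 4.35]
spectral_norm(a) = 0.50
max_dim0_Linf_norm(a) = 0.42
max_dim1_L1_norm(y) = 5.24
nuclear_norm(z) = 6.84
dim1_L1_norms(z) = [5.27, 3.55]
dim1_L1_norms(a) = [0.11, 0.69]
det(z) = 10.79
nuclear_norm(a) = 0.57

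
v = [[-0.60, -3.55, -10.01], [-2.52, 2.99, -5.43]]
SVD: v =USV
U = [[-0.90,  -0.45],[-0.45,  0.90]]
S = [11.65, 4.72]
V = [[0.14, 0.16, 0.98], [-0.42, 0.9, -0.08]]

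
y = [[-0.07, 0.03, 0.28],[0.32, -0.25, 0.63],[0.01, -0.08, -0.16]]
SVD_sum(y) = [[0.08, -0.06, 0.19],[0.27, -0.21, 0.66],[-0.04, 0.03, -0.1]] + [[-0.13, 0.11, 0.09], [0.05, -0.04, -0.03], [0.08, -0.08, -0.06]] + [[-0.02,  -0.02,  0.0], [0.0,  0.0,  -0.0], [-0.03,  -0.04,  0.0]]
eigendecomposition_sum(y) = [[(-0.26+0j),(0.13-0j),(-0.14+0j)],[0.08-0.00j,(-0.04+0j),(0.04-0j)],[(0.13-0j),(-0.07+0j),0.07-0.00j]] + [[(0.09+0.05j), (-0.05+0.04j), (0.21+0.06j)], [0.12+0.13j, (-0.11+0.04j), (0.29+0.23j)], [(-0.06+0.04j), (-0.01-0.05j), -0.12+0.10j]] + [[0.09-0.05j, (-0.05-0.04j), (0.21-0.06j)], [(0.12-0.13j), (-0.11-0.04j), 0.29-0.23j], [-0.06-0.04j, (-0.01+0.05j), -0.12-0.10j]]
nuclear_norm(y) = 1.09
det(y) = -0.01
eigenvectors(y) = [[(-0.86+0j), (0.44-0.17j), (0.44+0.17j)], [0.25+0.00j, 0.82+0.00j, 0.82-0.00j], [0.45+0.00j, -0.07+0.32j, (-0.07-0.32j)]]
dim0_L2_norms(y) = [0.33, 0.26, 0.71]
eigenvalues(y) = [(-0.22+0j), (-0.13+0.18j), (-0.13-0.18j)]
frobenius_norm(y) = 0.82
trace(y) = -0.48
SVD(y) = [[0.27, -0.79, 0.54], [0.95, 0.31, -0.03], [-0.15, 0.52, 0.84]] @ diag([0.7850758630819118, 0.24155263378618544, 0.058379913644575794]) @ [[0.36, -0.28, 0.89], [0.66, -0.59, -0.45], [-0.66, -0.75, 0.03]]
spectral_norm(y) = 0.79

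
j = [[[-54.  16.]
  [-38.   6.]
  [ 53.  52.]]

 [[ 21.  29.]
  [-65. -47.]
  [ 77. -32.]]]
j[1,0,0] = 21.0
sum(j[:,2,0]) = 130.0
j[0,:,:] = [[-54.0, 16.0], [-38.0, 6.0], [53.0, 52.0]]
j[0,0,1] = 16.0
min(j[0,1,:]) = -38.0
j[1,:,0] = [21.0, -65.0, 77.0]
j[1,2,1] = -32.0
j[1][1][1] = -47.0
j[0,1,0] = -38.0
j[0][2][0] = 53.0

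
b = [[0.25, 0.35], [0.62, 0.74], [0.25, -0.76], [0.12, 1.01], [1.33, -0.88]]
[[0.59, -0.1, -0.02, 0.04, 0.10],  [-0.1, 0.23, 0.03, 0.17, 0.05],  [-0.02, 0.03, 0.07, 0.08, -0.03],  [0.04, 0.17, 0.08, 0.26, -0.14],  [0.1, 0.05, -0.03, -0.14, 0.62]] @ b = [[0.22, 0.1], [0.21, 0.24], [0.0, 0.07], [-0.02, 0.46], [0.86, -0.59]]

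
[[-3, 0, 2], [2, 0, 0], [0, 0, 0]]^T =[[-3, 2, 0], [0, 0, 0], [2, 0, 0]]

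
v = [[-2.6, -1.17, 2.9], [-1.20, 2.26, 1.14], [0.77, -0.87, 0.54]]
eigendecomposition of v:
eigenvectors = [[0.96,  0.51,  0.62], [0.24,  -0.64,  -0.15], [-0.14,  0.58,  0.77]]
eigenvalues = [-3.31, 2.18, 1.32]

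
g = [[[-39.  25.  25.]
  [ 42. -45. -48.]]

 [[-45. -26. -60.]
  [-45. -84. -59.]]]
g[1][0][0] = -45.0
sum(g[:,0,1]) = -1.0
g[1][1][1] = -84.0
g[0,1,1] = -45.0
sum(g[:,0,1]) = -1.0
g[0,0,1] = 25.0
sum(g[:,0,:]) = -120.0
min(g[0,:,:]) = -48.0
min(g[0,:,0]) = -39.0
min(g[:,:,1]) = -84.0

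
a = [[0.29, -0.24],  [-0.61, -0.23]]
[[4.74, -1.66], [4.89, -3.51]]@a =[[2.39, -0.76],  [3.56, -0.37]]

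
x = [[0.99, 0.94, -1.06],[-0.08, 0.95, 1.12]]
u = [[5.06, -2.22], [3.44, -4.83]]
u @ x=[[5.19, 2.65, -7.85], [3.79, -1.35, -9.06]]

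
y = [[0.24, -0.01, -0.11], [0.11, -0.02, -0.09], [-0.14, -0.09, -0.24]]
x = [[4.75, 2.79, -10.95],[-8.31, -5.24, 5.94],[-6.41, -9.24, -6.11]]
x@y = [[2.98, 0.88, 1.85], [-3.4, -0.35, -0.04], [-1.70, 0.80, 3.0]]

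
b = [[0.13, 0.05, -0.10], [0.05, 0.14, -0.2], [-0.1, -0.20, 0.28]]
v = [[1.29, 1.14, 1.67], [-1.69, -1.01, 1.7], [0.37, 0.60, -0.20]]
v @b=[[0.06,-0.11,0.11], [-0.44,-0.57,0.85], [0.10,0.14,-0.21]]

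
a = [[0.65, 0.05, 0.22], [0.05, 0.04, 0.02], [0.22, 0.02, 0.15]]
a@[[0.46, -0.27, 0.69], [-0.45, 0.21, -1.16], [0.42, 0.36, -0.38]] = [[0.37, -0.09, 0.31], [0.01, 0.00, -0.02], [0.16, -0.0, 0.07]]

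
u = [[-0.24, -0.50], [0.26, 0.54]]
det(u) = 0.00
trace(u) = 0.30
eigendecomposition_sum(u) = [[0.00, 0.00], [-0.00, -0.0]] + [[-0.24, -0.50], [0.26, 0.54]]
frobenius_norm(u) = 0.82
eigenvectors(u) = [[-0.9, 0.68], [0.43, -0.73]]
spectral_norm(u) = 0.82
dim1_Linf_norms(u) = [0.5, 0.54]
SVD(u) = [[-0.68,  0.73], [0.73,  0.68]] @ diag([0.8165780795783733, 0.0004898490542466273]) @ [[0.43,0.90], [0.9,-0.43]]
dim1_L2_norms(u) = [0.55, 0.6]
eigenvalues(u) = [0.0, 0.3]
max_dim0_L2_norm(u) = 0.74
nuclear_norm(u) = 0.82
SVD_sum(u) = [[-0.24, -0.50], [0.26, 0.54]] + [[0.0, -0.00], [0.00, -0.0]]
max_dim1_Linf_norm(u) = 0.54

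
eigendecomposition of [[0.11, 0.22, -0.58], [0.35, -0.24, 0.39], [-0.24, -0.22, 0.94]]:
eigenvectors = [[0.34, -0.42, -0.50], [-0.93, -0.84, 0.12], [-0.1, -0.34, 0.86]]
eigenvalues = [-0.33, 0.09, 1.05]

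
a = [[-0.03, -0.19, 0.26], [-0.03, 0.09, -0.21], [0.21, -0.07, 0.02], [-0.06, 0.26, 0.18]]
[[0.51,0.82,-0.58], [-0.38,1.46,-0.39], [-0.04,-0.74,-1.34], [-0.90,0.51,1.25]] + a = [[0.48, 0.63, -0.32],[-0.41, 1.55, -0.60],[0.17, -0.81, -1.32],[-0.96, 0.77, 1.43]]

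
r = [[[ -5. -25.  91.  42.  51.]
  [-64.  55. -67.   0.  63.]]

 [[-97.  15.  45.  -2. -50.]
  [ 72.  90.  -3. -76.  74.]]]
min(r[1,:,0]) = -97.0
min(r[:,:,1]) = -25.0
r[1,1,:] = [72.0, 90.0, -3.0, -76.0, 74.0]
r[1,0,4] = -50.0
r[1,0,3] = -2.0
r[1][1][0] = 72.0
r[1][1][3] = -76.0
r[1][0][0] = -97.0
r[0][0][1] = -25.0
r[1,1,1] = 90.0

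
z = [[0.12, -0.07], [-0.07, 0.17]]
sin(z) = [[0.12,-0.07], [-0.07,0.17]]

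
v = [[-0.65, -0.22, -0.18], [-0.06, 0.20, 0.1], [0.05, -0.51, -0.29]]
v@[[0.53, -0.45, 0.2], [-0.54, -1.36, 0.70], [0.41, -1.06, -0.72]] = [[-0.30, 0.78, -0.15], [-0.1, -0.35, 0.06], [0.18, 0.98, -0.14]]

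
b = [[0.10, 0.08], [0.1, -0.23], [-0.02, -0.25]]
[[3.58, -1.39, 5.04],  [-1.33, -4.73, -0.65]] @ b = [[0.12, -0.65],[-0.59, 1.14]]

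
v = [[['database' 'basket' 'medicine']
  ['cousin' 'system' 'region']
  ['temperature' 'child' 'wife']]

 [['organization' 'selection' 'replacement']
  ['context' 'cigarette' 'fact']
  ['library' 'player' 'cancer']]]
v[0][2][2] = 'wife'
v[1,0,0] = 'organization'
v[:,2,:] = [['temperature', 'child', 'wife'], ['library', 'player', 'cancer']]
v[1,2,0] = 'library'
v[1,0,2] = 'replacement'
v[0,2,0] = 'temperature'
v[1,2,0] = 'library'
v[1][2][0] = 'library'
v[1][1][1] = 'cigarette'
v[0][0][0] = 'database'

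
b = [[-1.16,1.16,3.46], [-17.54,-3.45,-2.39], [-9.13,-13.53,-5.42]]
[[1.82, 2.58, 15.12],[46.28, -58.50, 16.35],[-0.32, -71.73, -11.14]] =b@[[-2.96, 2.61, -1.51], [2.55, 3.34, 0.34], [-1.32, 0.5, 3.75]]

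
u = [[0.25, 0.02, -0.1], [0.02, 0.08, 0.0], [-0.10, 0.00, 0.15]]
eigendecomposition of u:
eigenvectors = [[-0.85,-0.41,-0.34], [-0.07,-0.54,0.84], [0.52,-0.74,-0.43]]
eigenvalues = [0.31, 0.09, 0.07]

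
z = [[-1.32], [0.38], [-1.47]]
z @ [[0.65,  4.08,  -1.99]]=[[-0.86, -5.39, 2.63], [0.25, 1.55, -0.76], [-0.96, -6.0, 2.93]]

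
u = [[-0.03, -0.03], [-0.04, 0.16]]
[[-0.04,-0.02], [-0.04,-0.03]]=u @ [[1.17, 0.59],[0.02, -0.06]]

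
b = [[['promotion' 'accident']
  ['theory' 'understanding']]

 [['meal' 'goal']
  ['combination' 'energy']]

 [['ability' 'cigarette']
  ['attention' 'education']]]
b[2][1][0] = 'attention'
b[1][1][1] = 'energy'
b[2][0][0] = 'ability'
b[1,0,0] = 'meal'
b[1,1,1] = 'energy'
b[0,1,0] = 'theory'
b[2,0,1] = 'cigarette'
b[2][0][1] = 'cigarette'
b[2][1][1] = 'education'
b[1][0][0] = 'meal'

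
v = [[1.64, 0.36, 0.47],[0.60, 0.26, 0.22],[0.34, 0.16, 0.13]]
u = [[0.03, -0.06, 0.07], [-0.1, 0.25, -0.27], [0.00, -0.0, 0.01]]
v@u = [[0.01, -0.01, 0.02], [-0.01, 0.03, -0.03], [-0.01, 0.02, -0.02]]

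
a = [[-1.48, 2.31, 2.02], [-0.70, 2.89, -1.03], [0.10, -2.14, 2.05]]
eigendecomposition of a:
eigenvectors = [[-0.01, -0.96, 0.90], [-0.67, -0.24, 0.32], [0.74, -0.17, 0.29]]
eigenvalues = [4.0, -0.54, -0.01]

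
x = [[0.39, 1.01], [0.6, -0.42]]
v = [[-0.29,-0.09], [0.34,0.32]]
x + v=[[0.10, 0.92], [0.94, -0.1]]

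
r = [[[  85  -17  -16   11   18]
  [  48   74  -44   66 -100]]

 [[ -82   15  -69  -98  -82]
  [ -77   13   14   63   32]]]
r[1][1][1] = 13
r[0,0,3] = 11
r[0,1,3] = 66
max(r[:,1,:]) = 74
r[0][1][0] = 48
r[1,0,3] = -98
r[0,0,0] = 85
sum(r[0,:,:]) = 125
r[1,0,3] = -98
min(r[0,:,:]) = -100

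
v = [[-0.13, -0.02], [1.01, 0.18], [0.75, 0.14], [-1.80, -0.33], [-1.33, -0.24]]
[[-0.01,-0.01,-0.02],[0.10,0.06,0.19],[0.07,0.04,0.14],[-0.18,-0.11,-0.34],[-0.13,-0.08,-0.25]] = v@[[0.1, 0.06, 0.19], [-0.01, -0.00, -0.01]]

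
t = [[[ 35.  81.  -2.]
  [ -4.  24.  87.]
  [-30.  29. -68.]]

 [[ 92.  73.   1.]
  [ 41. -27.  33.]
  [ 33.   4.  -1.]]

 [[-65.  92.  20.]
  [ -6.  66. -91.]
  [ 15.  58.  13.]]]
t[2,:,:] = [[-65.0, 92.0, 20.0], [-6.0, 66.0, -91.0], [15.0, 58.0, 13.0]]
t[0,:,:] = [[35.0, 81.0, -2.0], [-4.0, 24.0, 87.0], [-30.0, 29.0, -68.0]]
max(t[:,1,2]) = 87.0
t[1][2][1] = 4.0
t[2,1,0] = -6.0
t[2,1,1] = 66.0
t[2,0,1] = 92.0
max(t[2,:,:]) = 92.0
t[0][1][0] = -4.0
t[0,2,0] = -30.0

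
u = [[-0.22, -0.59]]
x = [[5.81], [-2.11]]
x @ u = [[-1.28,-3.43],[0.46,1.24]]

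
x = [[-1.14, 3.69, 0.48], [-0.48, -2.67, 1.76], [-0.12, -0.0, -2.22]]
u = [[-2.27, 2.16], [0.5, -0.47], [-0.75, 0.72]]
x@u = [[4.07,-3.85], [-1.57,1.49], [1.94,-1.86]]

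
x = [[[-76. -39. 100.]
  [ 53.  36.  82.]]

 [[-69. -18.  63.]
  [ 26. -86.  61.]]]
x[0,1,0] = 53.0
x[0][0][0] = -76.0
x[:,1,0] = [53.0, 26.0]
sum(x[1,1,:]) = 1.0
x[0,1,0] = 53.0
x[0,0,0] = -76.0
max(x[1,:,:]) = 63.0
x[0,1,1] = 36.0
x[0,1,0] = 53.0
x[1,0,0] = -69.0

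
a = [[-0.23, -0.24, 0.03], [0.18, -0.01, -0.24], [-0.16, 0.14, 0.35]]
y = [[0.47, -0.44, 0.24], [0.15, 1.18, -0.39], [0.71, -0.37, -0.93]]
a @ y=[[-0.12, -0.19, 0.01], [-0.09, -0.0, 0.27], [0.19, 0.11, -0.42]]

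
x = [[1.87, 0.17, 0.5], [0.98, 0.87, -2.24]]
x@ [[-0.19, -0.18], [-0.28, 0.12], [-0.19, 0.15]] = [[-0.50, -0.24], [-0.00, -0.41]]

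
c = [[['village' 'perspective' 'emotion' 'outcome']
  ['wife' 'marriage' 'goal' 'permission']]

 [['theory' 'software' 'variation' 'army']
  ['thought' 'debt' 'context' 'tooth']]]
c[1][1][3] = 'tooth'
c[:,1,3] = ['permission', 'tooth']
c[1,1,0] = 'thought'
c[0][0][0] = 'village'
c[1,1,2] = 'context'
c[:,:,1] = [['perspective', 'marriage'], ['software', 'debt']]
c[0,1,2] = 'goal'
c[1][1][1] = 'debt'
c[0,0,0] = 'village'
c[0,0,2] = 'emotion'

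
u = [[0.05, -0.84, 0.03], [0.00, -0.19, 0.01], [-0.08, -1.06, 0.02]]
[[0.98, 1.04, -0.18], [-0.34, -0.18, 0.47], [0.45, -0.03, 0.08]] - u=[[0.93, 1.88, -0.21], [-0.34, 0.01, 0.46], [0.53, 1.03, 0.06]]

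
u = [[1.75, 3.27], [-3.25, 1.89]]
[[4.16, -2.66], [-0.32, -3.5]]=u@[[0.64, 0.46], [0.93, -1.06]]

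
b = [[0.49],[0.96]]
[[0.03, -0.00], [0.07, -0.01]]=b@[[0.07, -0.01]]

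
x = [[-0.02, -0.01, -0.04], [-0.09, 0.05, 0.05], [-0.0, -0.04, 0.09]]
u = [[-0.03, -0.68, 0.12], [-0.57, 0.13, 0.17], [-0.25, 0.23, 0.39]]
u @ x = [[0.06, -0.04, -0.02], [-0.00, 0.01, 0.04], [-0.02, -0.0, 0.06]]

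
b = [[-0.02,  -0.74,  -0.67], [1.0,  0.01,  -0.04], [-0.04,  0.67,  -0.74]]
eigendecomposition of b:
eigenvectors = [[-0.09-0.65j, (-0.09+0.65j), (0.36+0j)],[(-0.67+0j), (-0.67-0j), (-0.32+0j)],[-0.21+0.27j, (-0.21-0.27j), 0.88+0.00j]]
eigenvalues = [(0.13+0.99j), (0.13-0.99j), (-1+0j)]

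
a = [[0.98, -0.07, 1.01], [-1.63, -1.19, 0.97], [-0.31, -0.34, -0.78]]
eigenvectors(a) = [[(0.8+0j), (-0+0.18j), (-0-0.18j)], [(-0.6+0j), -0.89+0.00j, -0.89-0.00j], [(-0.02+0j), -0.19-0.36j, -0.19+0.36j]]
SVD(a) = [[-0.19, -0.83, 0.52], [0.98, -0.21, 0.03], [0.08, 0.51, 0.86]] @ diag([2.265605731494757, 1.5825026744739477, 0.4267504595204481]) @ [[-0.80, -0.52, 0.30], [-0.40, 0.08, -0.91], [0.45, -0.85, -0.28]]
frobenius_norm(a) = 2.80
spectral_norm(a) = 2.27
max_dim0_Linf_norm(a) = 1.63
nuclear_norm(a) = 4.27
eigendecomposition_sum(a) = [[0.94-0.00j, -0.10+0.00j, 0.48+0.00j], [-0.71+0.00j, 0.08-0.00j, (-0.36+0j)], [(-0.03+0j), 0.00-0.00j, (-0.01+0j)]] + [[(0.02+0.1j),0.02+0.13j,0.27-0.13j], [-0.46+0.11j,(-0.63+0.1j),0.66+1.28j], [(-0.14-0.16j),(-0.17-0.24j),-0.38+0.54j]] + [[(0.02-0.1j), (0.02-0.13j), 0.27+0.13j], [(-0.46-0.11j), -0.63-0.10j, (0.66-1.28j)], [-0.14+0.16j, (-0.17+0.24j), -0.38-0.54j]]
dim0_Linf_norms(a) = [1.63, 1.19, 1.01]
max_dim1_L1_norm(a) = 3.79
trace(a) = -0.99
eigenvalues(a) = [(1+0j), (-1+0.73j), (-1-0.73j)]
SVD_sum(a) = [[0.35, 0.23, -0.13], [-1.77, -1.15, 0.67], [-0.15, -0.1, 0.06]] + [[0.53, -0.11, 1.2], [0.13, -0.03, 0.30], [-0.32, 0.07, -0.74]] + [[0.10, -0.19, -0.06],[0.01, -0.01, -0.00],[0.16, -0.31, -0.10]]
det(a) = 1.53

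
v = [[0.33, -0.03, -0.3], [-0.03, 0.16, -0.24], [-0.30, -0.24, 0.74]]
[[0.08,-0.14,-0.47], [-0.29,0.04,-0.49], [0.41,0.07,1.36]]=v@ [[0.54, -0.13, 0.18],[-1.07, 0.63, -0.30],[0.43, 0.25, 1.81]]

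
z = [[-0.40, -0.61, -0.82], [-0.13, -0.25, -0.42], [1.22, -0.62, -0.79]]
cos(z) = [[1.32, -0.47, -0.64], [0.19, 0.79, -0.29], [0.73, -0.0, 0.98]]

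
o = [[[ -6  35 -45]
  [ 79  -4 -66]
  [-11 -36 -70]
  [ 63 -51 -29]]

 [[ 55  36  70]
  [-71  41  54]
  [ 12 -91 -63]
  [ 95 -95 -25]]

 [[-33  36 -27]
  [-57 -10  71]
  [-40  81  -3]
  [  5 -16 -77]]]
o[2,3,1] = -16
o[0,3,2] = -29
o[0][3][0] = 63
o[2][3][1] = -16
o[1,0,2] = 70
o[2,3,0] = 5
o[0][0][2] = -45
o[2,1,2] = 71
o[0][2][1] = -36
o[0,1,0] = 79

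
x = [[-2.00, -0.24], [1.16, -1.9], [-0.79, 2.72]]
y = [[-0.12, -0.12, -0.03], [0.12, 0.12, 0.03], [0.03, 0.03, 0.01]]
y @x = [[0.12, 0.18], [-0.12, -0.18], [-0.03, -0.04]]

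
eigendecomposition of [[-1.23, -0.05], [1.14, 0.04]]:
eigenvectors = [[-0.73, 0.04], [0.68, -1.00]]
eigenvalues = [-1.18, -0.01]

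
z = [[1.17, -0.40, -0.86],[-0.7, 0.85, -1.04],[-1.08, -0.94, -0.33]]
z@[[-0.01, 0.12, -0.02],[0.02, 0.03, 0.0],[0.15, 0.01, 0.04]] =[[-0.15, 0.12, -0.06], [-0.13, -0.07, -0.03], [-0.06, -0.16, 0.01]]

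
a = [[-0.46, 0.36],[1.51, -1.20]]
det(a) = 0.01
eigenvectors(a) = [[0.62, -0.29], [0.78, 0.96]]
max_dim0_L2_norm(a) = 1.58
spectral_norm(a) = 2.02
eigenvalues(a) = [-0.01, -1.65]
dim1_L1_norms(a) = [0.82, 2.71]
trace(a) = -1.66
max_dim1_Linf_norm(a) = 1.51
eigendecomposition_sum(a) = [[-0.00, -0.0],[-0.0, -0.00]] + [[-0.46, 0.36], [1.51, -1.20]]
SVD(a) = [[-0.29, 0.96],[0.96, 0.29]] @ diag([2.015262421169599, 0.004168191651747739]) @ [[0.78, -0.62], [-0.62, -0.78]]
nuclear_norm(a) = 2.02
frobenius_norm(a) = 2.02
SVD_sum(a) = [[-0.46, 0.36],[1.51, -1.20]] + [[-0.00, -0.00], [-0.00, -0.0]]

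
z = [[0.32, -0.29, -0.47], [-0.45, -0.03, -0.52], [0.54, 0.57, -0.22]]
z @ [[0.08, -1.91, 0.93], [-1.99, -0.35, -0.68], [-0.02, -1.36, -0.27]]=[[0.61,0.13,0.62], [0.03,1.58,-0.26], [-1.09,-0.93,0.17]]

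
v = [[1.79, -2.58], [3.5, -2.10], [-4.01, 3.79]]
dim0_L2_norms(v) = [5.62, 5.04]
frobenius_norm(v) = 7.55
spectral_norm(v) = 7.47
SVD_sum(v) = [[2.28, -2.04],[2.99, -2.67],[-4.11, 3.68]] + [[-0.49, -0.54], [0.51, 0.57], [0.1, 0.11]]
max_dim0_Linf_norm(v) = 4.01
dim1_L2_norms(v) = [3.14, 4.08, 5.52]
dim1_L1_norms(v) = [4.37, 5.6, 7.8]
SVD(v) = [[-0.41, 0.68], [-0.54, -0.72], [0.74, -0.14]] @ diag([7.471233869027465, 1.070217022055299]) @ [[-0.75, 0.67], [-0.67, -0.75]]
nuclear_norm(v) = 8.54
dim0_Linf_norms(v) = [4.01, 3.79]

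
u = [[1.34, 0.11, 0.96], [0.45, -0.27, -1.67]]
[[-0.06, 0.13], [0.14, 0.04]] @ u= [[-0.02, -0.04, -0.27],  [0.21, 0.00, 0.07]]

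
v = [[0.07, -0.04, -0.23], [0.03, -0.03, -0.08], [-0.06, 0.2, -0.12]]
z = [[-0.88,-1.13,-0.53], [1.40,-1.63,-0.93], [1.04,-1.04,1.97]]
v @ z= [[-0.36, 0.23, -0.45], [-0.15, 0.1, -0.15], [0.21, -0.13, -0.39]]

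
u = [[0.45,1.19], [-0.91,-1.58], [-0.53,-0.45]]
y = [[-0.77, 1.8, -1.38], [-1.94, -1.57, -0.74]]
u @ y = [[-2.66, -1.06, -1.5], [3.77, 0.84, 2.43], [1.28, -0.25, 1.06]]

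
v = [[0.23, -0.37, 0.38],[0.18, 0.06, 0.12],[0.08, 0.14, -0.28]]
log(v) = [[(-1.06+0.05j), (-1+0.78j), (0.03-2.08j)], [0.79-0.00j, -1.85-0.00j, (0.53+0.01j)], [0.30-0.07j, -0.30-1.17j, -0.90+3.10j]]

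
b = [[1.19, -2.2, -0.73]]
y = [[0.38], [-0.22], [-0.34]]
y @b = [[0.45, -0.84, -0.28], [-0.26, 0.48, 0.16], [-0.4, 0.75, 0.25]]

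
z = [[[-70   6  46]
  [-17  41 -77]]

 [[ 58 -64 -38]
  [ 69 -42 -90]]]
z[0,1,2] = -77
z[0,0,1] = 6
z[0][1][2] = -77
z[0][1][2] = -77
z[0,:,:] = [[-70, 6, 46], [-17, 41, -77]]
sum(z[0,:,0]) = -87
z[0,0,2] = 46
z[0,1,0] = -17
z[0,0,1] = 6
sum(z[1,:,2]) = -128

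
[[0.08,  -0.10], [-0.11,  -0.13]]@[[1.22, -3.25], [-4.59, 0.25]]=[[0.56, -0.29], [0.46, 0.32]]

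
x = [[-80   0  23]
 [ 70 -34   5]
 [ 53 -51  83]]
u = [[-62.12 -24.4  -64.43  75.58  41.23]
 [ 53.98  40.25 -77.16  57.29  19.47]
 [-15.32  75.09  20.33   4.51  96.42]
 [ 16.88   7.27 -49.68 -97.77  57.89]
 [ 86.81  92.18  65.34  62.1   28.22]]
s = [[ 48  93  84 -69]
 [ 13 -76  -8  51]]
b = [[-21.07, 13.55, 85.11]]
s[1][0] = 13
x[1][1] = -34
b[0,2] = 85.11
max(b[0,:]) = 85.11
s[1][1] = -76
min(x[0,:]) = -80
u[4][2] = 65.34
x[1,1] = -34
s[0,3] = -69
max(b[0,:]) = 85.11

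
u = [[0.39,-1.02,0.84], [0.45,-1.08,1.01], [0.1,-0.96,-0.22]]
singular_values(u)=[2.16, 0.77, 0.0]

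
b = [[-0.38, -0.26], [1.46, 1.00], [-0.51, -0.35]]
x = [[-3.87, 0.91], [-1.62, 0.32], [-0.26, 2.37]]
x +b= [[-4.25,0.65],[-0.16,1.32],[-0.77,2.02]]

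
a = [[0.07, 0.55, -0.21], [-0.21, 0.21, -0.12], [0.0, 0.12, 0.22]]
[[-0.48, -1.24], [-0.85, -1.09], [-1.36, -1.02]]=a @ [[3.56, 3.05],[-3.05, -3.66],[-4.52, -2.66]]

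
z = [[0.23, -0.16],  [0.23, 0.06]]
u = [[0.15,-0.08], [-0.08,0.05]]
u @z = [[0.02, -0.03], [-0.01, 0.02]]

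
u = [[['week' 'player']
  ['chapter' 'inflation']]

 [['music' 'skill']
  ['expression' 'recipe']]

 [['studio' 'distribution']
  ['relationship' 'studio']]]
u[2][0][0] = 'studio'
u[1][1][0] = 'expression'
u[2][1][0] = 'relationship'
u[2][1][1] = 'studio'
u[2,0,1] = 'distribution'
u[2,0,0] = 'studio'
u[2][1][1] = 'studio'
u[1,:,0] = ['music', 'expression']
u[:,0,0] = ['week', 'music', 'studio']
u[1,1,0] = 'expression'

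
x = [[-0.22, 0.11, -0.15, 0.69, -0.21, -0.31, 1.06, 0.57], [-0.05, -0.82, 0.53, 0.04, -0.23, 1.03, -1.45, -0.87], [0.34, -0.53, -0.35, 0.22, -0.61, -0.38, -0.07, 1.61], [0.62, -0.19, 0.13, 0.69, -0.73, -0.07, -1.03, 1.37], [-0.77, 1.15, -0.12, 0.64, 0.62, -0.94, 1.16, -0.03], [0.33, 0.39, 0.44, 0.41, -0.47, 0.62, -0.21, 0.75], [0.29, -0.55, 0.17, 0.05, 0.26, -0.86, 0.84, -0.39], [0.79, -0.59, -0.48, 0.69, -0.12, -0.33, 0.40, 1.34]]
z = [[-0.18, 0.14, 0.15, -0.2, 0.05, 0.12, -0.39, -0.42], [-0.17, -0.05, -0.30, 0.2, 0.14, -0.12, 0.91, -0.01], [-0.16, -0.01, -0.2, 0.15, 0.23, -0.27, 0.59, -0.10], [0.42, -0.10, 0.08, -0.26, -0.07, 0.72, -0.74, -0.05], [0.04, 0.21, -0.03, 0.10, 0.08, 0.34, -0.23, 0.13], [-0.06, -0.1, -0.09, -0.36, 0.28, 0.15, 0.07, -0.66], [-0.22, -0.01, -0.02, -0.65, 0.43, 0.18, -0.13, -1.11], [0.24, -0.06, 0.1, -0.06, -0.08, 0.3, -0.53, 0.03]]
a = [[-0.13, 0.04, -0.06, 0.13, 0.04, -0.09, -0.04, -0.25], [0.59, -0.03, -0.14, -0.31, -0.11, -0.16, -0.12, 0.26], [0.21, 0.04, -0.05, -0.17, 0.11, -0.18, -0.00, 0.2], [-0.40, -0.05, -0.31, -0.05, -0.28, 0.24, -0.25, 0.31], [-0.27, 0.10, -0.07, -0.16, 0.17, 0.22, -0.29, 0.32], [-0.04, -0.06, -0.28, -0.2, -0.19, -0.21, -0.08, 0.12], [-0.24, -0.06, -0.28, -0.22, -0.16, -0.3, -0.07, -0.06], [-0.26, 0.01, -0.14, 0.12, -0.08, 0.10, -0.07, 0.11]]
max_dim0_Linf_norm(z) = 1.11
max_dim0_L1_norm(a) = 2.14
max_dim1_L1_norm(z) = 2.75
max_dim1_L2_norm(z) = 1.39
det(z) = 0.00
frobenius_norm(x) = 5.27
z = a @ x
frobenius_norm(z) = 2.59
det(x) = 0.93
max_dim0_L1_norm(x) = 6.93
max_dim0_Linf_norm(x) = 1.61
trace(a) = -0.26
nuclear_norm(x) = 11.58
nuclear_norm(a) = 3.28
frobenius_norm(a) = 1.57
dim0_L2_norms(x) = [1.4, 1.77, 0.95, 1.43, 1.3, 1.85, 2.56, 2.84]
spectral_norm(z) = 1.88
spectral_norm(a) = 1.01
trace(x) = 2.72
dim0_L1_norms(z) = [1.49, 0.68, 0.97, 1.98, 1.36, 2.2, 3.59, 2.51]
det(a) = 0.00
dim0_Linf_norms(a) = [0.59, 0.1, 0.31, 0.31, 0.28, 0.3, 0.29, 0.32]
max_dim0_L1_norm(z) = 3.59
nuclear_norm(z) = 4.75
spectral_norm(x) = 3.38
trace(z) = -0.56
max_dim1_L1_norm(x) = 5.43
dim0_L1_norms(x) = [3.41, 4.33, 2.37, 3.43, 3.25, 4.54, 6.22, 6.93]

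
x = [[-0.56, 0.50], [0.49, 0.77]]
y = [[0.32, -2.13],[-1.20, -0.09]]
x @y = [[-0.78, 1.15], [-0.77, -1.11]]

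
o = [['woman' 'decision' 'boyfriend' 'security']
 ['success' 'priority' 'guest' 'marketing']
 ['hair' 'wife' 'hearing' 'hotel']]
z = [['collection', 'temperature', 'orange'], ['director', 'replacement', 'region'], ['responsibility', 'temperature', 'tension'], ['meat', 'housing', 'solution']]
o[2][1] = 'wife'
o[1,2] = 'guest'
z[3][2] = 'solution'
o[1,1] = 'priority'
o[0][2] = 'boyfriend'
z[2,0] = 'responsibility'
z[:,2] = ['orange', 'region', 'tension', 'solution']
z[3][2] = 'solution'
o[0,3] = 'security'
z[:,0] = ['collection', 'director', 'responsibility', 'meat']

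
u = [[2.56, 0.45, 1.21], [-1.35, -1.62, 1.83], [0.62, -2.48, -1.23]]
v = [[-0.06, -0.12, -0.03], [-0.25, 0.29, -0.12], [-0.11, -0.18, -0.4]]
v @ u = [[-0.01, 0.24, -0.26], [-1.11, -0.28, 0.38], [-0.29, 1.23, 0.03]]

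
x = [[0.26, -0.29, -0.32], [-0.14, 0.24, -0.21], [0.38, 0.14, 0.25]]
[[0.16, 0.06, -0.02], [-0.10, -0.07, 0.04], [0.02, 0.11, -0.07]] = x @ [[0.20, 0.26, -0.15], [-0.33, -0.07, 0.01], [-0.04, 0.1, -0.07]]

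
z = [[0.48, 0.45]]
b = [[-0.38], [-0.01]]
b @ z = [[-0.18, -0.17], [-0.00, -0.0]]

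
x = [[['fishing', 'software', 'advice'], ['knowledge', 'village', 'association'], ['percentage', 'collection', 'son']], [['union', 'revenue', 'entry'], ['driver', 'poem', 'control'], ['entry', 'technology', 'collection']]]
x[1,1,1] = 'poem'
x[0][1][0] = 'knowledge'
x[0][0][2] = 'advice'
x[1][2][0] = 'entry'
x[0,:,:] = [['fishing', 'software', 'advice'], ['knowledge', 'village', 'association'], ['percentage', 'collection', 'son']]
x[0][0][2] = 'advice'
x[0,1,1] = 'village'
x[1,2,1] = 'technology'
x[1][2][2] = 'collection'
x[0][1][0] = 'knowledge'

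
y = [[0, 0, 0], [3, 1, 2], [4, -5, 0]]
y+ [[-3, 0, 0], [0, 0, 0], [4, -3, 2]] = [[-3, 0, 0], [3, 1, 2], [8, -8, 2]]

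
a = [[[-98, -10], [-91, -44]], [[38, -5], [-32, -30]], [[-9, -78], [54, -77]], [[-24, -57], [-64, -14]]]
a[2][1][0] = 54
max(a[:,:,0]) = 54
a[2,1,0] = 54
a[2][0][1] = -78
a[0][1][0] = -91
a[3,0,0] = -24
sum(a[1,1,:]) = -62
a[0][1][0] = -91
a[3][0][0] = -24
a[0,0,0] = -98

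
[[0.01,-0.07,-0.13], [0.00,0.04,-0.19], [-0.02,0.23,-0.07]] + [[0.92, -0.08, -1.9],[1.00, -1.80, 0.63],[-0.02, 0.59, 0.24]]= [[0.93, -0.15, -2.03], [1.0, -1.76, 0.44], [-0.04, 0.82, 0.17]]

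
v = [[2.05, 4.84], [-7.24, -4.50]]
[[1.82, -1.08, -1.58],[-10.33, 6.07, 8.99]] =v @ [[1.62, -0.95, -1.41],[-0.31, 0.18, 0.27]]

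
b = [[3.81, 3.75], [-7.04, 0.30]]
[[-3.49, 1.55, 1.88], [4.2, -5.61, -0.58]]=b @ [[-0.61,0.78,0.10],[-0.31,-0.38,0.4]]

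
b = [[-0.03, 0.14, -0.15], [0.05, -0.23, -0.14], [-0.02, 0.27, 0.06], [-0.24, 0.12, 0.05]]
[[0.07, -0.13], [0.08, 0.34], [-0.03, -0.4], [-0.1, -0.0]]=b@ [[0.32, -0.79], [0.02, -1.45], [-0.49, -0.35]]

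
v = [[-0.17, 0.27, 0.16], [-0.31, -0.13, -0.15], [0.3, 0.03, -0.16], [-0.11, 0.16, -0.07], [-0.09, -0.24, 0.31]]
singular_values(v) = [0.52, 0.43, 0.37]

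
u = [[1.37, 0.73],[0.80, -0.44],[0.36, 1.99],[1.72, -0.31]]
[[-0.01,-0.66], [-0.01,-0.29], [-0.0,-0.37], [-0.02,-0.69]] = u @ [[-0.01, -0.42], [-0.00, -0.11]]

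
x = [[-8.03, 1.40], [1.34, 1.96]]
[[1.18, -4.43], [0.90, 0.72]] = x @ [[-0.06, 0.55], [0.50, -0.01]]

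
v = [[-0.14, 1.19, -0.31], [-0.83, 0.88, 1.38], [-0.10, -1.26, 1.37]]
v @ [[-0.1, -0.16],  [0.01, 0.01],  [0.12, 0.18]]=[[-0.01, -0.02], [0.26, 0.39], [0.16, 0.25]]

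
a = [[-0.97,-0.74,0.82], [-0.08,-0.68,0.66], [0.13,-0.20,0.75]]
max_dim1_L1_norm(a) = 2.53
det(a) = 0.34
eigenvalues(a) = [0.69, -1.17, -0.42]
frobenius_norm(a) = 1.92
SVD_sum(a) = [[-0.62,-0.80,0.99], [-0.39,-0.50,0.61], [-0.25,-0.33,0.40]] + [[-0.33, 0.01, -0.20], [0.25, -0.01, 0.15], [0.43, -0.01, 0.26]] + [[-0.02, 0.05, 0.03], [0.06, -0.18, -0.1], [-0.05, 0.14, 0.08]]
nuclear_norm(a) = 2.74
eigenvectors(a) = [[-0.25, 0.98, -0.67], [-0.41, 0.22, 0.71], [-0.88, -0.04, 0.20]]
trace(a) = -0.90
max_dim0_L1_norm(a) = 2.23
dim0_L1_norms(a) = [1.18, 1.62, 2.23]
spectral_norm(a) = 1.77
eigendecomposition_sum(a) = [[0.02, -0.04, 0.21], [0.03, -0.07, 0.34], [0.06, -0.14, 0.74]] + [[-0.9, -1.06, 0.75], [-0.2, -0.24, 0.17], [0.04, 0.05, -0.03]] + [[-0.09, 0.36, -0.14],  [0.09, -0.38, 0.15],  [0.02, -0.10, 0.04]]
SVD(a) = [[-0.80, 0.55, 0.22], [-0.50, -0.42, -0.76], [-0.33, -0.72, 0.61]] @ diag([1.7659749162428704, 0.698661593209207, 0.2791139075276634]) @ [[0.44, 0.57, -0.70], [-0.86, 0.02, -0.52], [-0.28, 0.82, 0.49]]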